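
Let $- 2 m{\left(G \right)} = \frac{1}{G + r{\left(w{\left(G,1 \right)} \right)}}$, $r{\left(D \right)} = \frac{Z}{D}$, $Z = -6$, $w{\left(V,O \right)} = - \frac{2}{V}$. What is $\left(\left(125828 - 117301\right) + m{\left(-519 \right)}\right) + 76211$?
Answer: $\frac{351832177}{4152} \approx 84738.0$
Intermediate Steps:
$r{\left(D \right)} = - \frac{6}{D}$
$m{\left(G \right)} = - \frac{1}{8 G}$ ($m{\left(G \right)} = - \frac{1}{2 \left(G - \frac{6}{\left(-2\right) \frac{1}{G}}\right)} = - \frac{1}{2 \left(G - 6 \left(- \frac{G}{2}\right)\right)} = - \frac{1}{2 \left(G + 3 G\right)} = - \frac{1}{2 \cdot 4 G} = - \frac{\frac{1}{4} \frac{1}{G}}{2} = - \frac{1}{8 G}$)
$\left(\left(125828 - 117301\right) + m{\left(-519 \right)}\right) + 76211 = \left(\left(125828 - 117301\right) - \frac{1}{8 \left(-519\right)}\right) + 76211 = \left(\left(125828 - 117301\right) - - \frac{1}{4152}\right) + 76211 = \left(8527 + \frac{1}{4152}\right) + 76211 = \frac{35404105}{4152} + 76211 = \frac{351832177}{4152}$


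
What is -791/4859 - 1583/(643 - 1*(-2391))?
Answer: -89307/130462 ≈ -0.68454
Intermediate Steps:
-791/4859 - 1583/(643 - 1*(-2391)) = -791*1/4859 - 1583/(643 + 2391) = -7/43 - 1583/3034 = -89307/130462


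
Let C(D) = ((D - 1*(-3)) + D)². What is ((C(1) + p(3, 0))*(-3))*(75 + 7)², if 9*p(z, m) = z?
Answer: -511024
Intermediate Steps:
p(z, m) = z/9
C(D) = (3 + 2*D)² (C(D) = ((D + 3) + D)² = ((3 + D) + D)² = (3 + 2*D)²)
((C(1) + p(3, 0))*(-3))*(75 + 7)² = (((3 + 2*1)² + (⅑)*3)*(-3))*(75 + 7)² = (((3 + 2)² + ⅓)*(-3))*82² = ((5² + ⅓)*(-3))*6724 = ((25 + ⅓)*(-3))*6724 = ((76/3)*(-3))*6724 = -76*6724 = -511024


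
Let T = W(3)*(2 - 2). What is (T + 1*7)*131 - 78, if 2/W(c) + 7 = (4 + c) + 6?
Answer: 839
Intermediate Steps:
W(c) = 2/(3 + c) (W(c) = 2/(-7 + ((4 + c) + 6)) = 2/(-7 + (10 + c)) = 2/(3 + c))
T = 0 (T = (2/(3 + 3))*(2 - 2) = (2/6)*0 = (2*(⅙))*0 = (⅓)*0 = 0)
(T + 1*7)*131 - 78 = (0 + 1*7)*131 - 78 = (0 + 7)*131 - 78 = 7*131 - 78 = 917 - 78 = 839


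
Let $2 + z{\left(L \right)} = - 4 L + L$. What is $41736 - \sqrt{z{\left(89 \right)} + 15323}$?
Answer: $41736 - \sqrt{15054} \approx 41613.0$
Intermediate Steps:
$z{\left(L \right)} = -2 - 3 L$ ($z{\left(L \right)} = -2 + \left(- 4 L + L\right) = -2 - 3 L$)
$41736 - \sqrt{z{\left(89 \right)} + 15323} = 41736 - \sqrt{\left(-2 - 267\right) + 15323} = 41736 - \sqrt{-269 + 15323} = 41736 - \sqrt{15054}$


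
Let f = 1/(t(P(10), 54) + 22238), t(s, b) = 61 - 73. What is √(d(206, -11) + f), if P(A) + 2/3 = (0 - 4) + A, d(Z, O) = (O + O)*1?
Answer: 7*I*√221793254/22226 ≈ 4.6904*I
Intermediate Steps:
d(Z, O) = 2*O (d(Z, O) = (2*O)*1 = 2*O)
P(A) = -14/3 + A (P(A) = -⅔ + ((0 - 4) + A) = -⅔ + (-4 + A) = -14/3 + A)
t(s, b) = -12
f = 1/22226 (f = 1/(-12 + 22238) = 1/22226 ≈ 4.4992e-5)
√(d(206, -11) + f) = √(2*(-11) + 1/22226) = √(-22 + 1/22226) = √(-488971/22226) = 7*I*√221793254/22226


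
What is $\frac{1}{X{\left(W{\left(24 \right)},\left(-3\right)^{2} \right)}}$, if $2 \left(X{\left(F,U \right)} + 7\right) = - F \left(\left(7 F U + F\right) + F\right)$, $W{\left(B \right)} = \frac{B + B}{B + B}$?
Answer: $- \frac{2}{79} \approx -0.025316$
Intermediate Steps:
$W{\left(B \right)} = 1$ ($W{\left(B \right)} = \frac{2 B}{2 B} = 2 B \frac{1}{2 B} = 1$)
$X{\left(F,U \right)} = -7 - \frac{F \left(2 F + 7 F U\right)}{2}$ ($X{\left(F,U \right)} = -7 + \frac{- F \left(\left(7 F U + F\right) + F\right)}{2} = -7 + \frac{- F \left(\left(F + 7 F U\right) + F\right)}{2} = -7 + \frac{- F \left(2 F + 7 F U\right)}{2} = -7 + \frac{\left(-1\right) F \left(2 F + 7 F U\right)}{2} = -7 - \frac{F \left(2 F + 7 F U\right)}{2}$)
$\frac{1}{X{\left(W{\left(24 \right)},\left(-3\right)^{2} \right)}} = \frac{1}{-7 - 1^{2} - \frac{7 \left(-3\right)^{2} \cdot 1^{2}}{2}} = \frac{1}{-7 - 1 - \frac{63}{2} \cdot 1} = \frac{1}{-7 - 1 - \frac{63}{2}} = \frac{1}{- \frac{79}{2}} = - \frac{2}{79}$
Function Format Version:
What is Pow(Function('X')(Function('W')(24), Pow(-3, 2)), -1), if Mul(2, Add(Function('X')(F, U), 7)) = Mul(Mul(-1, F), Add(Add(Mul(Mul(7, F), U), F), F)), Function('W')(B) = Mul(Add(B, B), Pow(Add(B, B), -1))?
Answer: Rational(-2, 79) ≈ -0.025316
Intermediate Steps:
Function('W')(B) = 1 (Function('W')(B) = Mul(Mul(2, B), Pow(Mul(2, B), -1)) = Mul(Mul(2, B), Mul(Rational(1, 2), Pow(B, -1))) = 1)
Function('X')(F, U) = Add(-7, Mul(Rational(-1, 2), F, Add(Mul(2, F), Mul(7, F, U)))) (Function('X')(F, U) = Add(-7, Mul(Rational(1, 2), Mul(Mul(-1, F), Add(Add(Mul(Mul(7, F), U), F), F)))) = Add(-7, Mul(Rational(1, 2), Mul(Mul(-1, F), Add(Add(Mul(7, F, U), F), F)))) = Add(-7, Mul(Rational(1, 2), Mul(Mul(-1, F), Add(Add(F, Mul(7, F, U)), F)))) = Add(-7, Mul(Rational(1, 2), Mul(Mul(-1, F), Add(Mul(2, F), Mul(7, F, U))))) = Add(-7, Mul(Rational(1, 2), Mul(-1, F, Add(Mul(2, F), Mul(7, F, U))))) = Add(-7, Mul(Rational(-1, 2), F, Add(Mul(2, F), Mul(7, F, U)))))
Pow(Function('X')(Function('W')(24), Pow(-3, 2)), -1) = Pow(Add(-7, Mul(-1, Pow(1, 2)), Mul(Rational(-7, 2), Pow(-3, 2), Pow(1, 2))), -1) = Pow(Add(-7, Mul(-1, 1), Mul(Rational(-7, 2), 9, 1)), -1) = Pow(Add(-7, -1, Rational(-63, 2)), -1) = Pow(Rational(-79, 2), -1) = Rational(-2, 79)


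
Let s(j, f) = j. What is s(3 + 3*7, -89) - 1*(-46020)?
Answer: 46044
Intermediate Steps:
s(3 + 3*7, -89) - 1*(-46020) = (3 + 3*7) - 1*(-46020) = (3 + 21) + 46020 = 24 + 46020 = 46044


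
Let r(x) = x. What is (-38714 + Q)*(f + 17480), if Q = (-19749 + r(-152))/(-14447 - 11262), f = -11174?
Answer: -6276225117450/25709 ≈ -2.4413e+8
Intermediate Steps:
Q = 19901/25709 (Q = (-19749 - 152)/(-14447 - 11262) = -19901/(-25709) = -19901*(-1/25709) = 19901/25709 ≈ 0.77409)
(-38714 + Q)*(f + 17480) = (-38714 + 19901/25709)*(-11174 + 17480) = -995278325/25709*6306 = -6276225117450/25709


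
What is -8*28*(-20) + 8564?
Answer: 13044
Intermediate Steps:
-8*28*(-20) + 8564 = -224*(-20) + 8564 = 4480 + 8564 = 13044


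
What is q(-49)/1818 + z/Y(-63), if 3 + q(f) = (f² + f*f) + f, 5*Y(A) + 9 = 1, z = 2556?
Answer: -2899505/1818 ≈ -1594.9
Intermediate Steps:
Y(A) = -8/5 (Y(A) = -9/5 + (⅕)*1 = -9/5 + ⅕ = -8/5)
q(f) = -3 + f + 2*f² (q(f) = -3 + ((f² + f*f) + f) = -3 + ((f² + f²) + f) = -3 + (2*f² + f) = -3 + (f + 2*f²) = -3 + f + 2*f²)
q(-49)/1818 + z/Y(-63) = (-3 - 49 + 2*(-49)²)/1818 + 2556/(-8/5) = (-3 - 49 + 2*2401)*(1/1818) + 2556*(-5/8) = (-3 - 49 + 4802)*(1/1818) - 3195/2 = 4750*(1/1818) - 3195/2 = 2375/909 - 3195/2 = -2899505/1818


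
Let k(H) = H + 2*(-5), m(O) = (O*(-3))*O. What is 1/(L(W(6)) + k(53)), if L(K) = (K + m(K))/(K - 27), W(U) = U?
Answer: 7/335 ≈ 0.020896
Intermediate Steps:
m(O) = -3*O² (m(O) = (-3*O)*O = -3*O²)
L(K) = (K - 3*K²)/(-27 + K) (L(K) = (K - 3*K²)/(K - 27) = (K - 3*K²)/(-27 + K))
k(H) = -10 + H (k(H) = H - 10 = -10 + H)
1/(L(W(6)) + k(53)) = 1/(6*(1 - 3*6)/(-27 + 6) + (-10 + 53)) = 1/(6*(1 - 18)/(-21) + 43) = 1/(6*(-1/21)*(-17) + 43) = 1/(34/7 + 43) = 1/(335/7) = 7/335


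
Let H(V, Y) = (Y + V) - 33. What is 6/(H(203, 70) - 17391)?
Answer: -2/5717 ≈ -0.00034983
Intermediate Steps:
H(V, Y) = -33 + V + Y (H(V, Y) = (V + Y) - 33 = -33 + V + Y)
6/(H(203, 70) - 17391) = 6/((-33 + 203 + 70) - 17391) = 6/(240 - 17391) = 6/(-17151) = 6*(-1/17151) = -2/5717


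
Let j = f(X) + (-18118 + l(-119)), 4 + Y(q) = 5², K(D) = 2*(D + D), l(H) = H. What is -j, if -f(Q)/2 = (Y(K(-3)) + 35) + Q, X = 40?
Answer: 18429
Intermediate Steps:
K(D) = 4*D (K(D) = 2*(2*D) = 4*D)
Y(q) = 21 (Y(q) = -4 + 5² = -4 + 25 = 21)
f(Q) = -112 - 2*Q (f(Q) = -2*((21 + 35) + Q) = -2*(56 + Q) = -112 - 2*Q)
j = -18429 (j = (-112 - 2*40) + (-18118 - 119) = (-112 - 80) - 18237 = -192 - 18237 = -18429)
-j = -1*(-18429) = 18429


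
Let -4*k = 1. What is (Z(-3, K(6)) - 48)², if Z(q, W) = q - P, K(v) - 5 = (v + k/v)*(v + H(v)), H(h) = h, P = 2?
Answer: 2809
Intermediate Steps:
k = -¼ (k = -¼*1 = -¼ ≈ -0.25000)
K(v) = 5 + 2*v*(v - 1/(4*v)) (K(v) = 5 + (v - 1/(4*v))*(v + v) = 5 + (v - 1/(4*v))*(2*v) = 5 + 2*v*(v - 1/(4*v)))
Z(q, W) = -2 + q (Z(q, W) = q - 1*2 = q - 2 = -2 + q)
(Z(-3, K(6)) - 48)² = ((-2 - 3) - 48)² = (-5 - 48)² = (-53)² = 2809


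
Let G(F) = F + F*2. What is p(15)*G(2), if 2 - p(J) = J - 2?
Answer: -66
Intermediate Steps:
p(J) = 4 - J (p(J) = 2 - (J - 2) = 2 - (-2 + J) = 2 + (2 - J) = 4 - J)
G(F) = 3*F (G(F) = F + 2*F = 3*F)
p(15)*G(2) = (4 - 1*15)*(3*2) = (4 - 15)*6 = -11*6 = -66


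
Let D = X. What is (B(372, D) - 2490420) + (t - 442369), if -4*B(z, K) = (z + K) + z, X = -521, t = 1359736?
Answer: -6292435/4 ≈ -1.5731e+6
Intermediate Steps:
D = -521
B(z, K) = -z/2 - K/4 (B(z, K) = -((z + K) + z)/4 = -((K + z) + z)/4 = -(K + 2*z)/4 = -z/2 - K/4)
(B(372, D) - 2490420) + (t - 442369) = ((-1/2*372 - 1/4*(-521)) - 2490420) + (1359736 - 442369) = ((-186 + 521/4) - 2490420) + 917367 = (-223/4 - 2490420) + 917367 = -9961903/4 + 917367 = -6292435/4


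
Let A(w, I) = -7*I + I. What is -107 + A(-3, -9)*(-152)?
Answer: -8315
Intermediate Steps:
A(w, I) = -6*I
-107 + A(-3, -9)*(-152) = -107 - 6*(-9)*(-152) = -107 + 54*(-152) = -107 - 8208 = -8315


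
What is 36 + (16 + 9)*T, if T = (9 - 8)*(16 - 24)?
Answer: -164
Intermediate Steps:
T = -8 (T = 1*(-8) = -8)
36 + (16 + 9)*T = 36 + (16 + 9)*(-8) = 36 + 25*(-8) = 36 - 200 = -164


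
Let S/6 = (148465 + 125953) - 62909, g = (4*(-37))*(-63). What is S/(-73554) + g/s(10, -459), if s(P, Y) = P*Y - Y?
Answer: -109782955/5626881 ≈ -19.510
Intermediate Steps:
s(P, Y) = -Y + P*Y
g = 9324 (g = -148*(-63) = 9324)
S = 1269054 (S = 6*((148465 + 125953) - 62909) = 6*(274418 - 62909) = 6*211509 = 1269054)
S/(-73554) + g/s(10, -459) = 1269054/(-73554) + 9324/((-459*(-1 + 10))) = 1269054*(-1/73554) + 9324/((-459*9)) = -211509/12259 + 9324/(-4131) = -211509/12259 + 9324*(-1/4131) = -211509/12259 - 1036/459 = -109782955/5626881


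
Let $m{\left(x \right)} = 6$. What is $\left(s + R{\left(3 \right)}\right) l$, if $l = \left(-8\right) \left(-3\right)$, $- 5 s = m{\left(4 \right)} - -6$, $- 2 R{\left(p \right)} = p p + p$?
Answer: $- \frac{1008}{5} \approx -201.6$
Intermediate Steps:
$R{\left(p \right)} = - \frac{p}{2} - \frac{p^{2}}{2}$ ($R{\left(p \right)} = - \frac{p p + p}{2} = - \frac{p^{2} + p}{2} = - \frac{p + p^{2}}{2} = - \frac{p}{2} - \frac{p^{2}}{2}$)
$s = - \frac{12}{5}$ ($s = - \frac{6 - -6}{5} = - \frac{6 + 6}{5} = \left(- \frac{1}{5}\right) 12 = - \frac{12}{5} \approx -2.4$)
$l = 24$
$\left(s + R{\left(3 \right)}\right) l = \left(- \frac{12}{5} - \frac{3 \left(1 + 3\right)}{2}\right) 24 = \left(- \frac{12}{5} - \frac{3}{2} \cdot 4\right) 24 = \left(- \frac{12}{5} - 6\right) 24 = \left(- \frac{42}{5}\right) 24 = - \frac{1008}{5}$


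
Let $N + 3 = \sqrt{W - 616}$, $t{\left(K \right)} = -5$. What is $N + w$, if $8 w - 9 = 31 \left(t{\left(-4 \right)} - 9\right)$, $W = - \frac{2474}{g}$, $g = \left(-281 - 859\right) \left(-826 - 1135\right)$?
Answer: $- \frac{449}{8} + \frac{i \sqrt{769637802787890}}{1117770} \approx -56.125 + 24.819 i$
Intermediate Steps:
$g = 2235540$ ($g = \left(-1140\right) \left(-1961\right) = 2235540$)
$W = - \frac{1237}{1117770}$ ($W = - \frac{2474}{2235540} = \left(-2474\right) \frac{1}{2235540} = - \frac{1237}{1117770} \approx -0.0011067$)
$w = - \frac{425}{8}$ ($w = \frac{9}{8} + \frac{31 \left(-5 - 9\right)}{8} = \frac{9}{8} + \frac{31 \left(-14\right)}{8} = \frac{9}{8} + \frac{1}{8} \left(-434\right) = \frac{9}{8} - \frac{217}{4} = - \frac{425}{8} \approx -53.125$)
$N = -3 + \frac{i \sqrt{769637802787890}}{1117770}$ ($N = -3 + \sqrt{- \frac{1237}{1117770} - 616} = -3 + \sqrt{- \frac{688547557}{1117770}} = -3 + \frac{i \sqrt{769637802787890}}{1117770} \approx -3.0 + 24.819 i$)
$N + w = \left(-3 + \frac{i \sqrt{769637802787890}}{1117770}\right) - \frac{425}{8} = - \frac{449}{8} + \frac{i \sqrt{769637802787890}}{1117770}$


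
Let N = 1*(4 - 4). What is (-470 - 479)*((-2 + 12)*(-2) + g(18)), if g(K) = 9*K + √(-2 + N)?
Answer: -134758 - 949*I*√2 ≈ -1.3476e+5 - 1342.1*I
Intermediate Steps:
N = 0 (N = 1*0 = 0)
g(K) = 9*K + I*√2 (g(K) = 9*K + √(-2 + 0) = 9*K + √(-2) = 9*K + I*√2)
(-470 - 479)*((-2 + 12)*(-2) + g(18)) = (-470 - 479)*((-2 + 12)*(-2) + (9*18 + I*√2)) = -949*(10*(-2) + (162 + I*√2)) = -949*(-20 + (162 + I*√2)) = -949*(142 + I*√2) = -134758 - 949*I*√2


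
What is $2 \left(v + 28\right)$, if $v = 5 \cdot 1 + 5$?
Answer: $76$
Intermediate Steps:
$v = 10$ ($v = 5 + 5 = 10$)
$2 \left(v + 28\right) = 2 \left(10 + 28\right) = 2 \cdot 38 = 76$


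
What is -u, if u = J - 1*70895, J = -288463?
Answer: 359358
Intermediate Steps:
u = -359358 (u = -288463 - 1*70895 = -288463 - 70895 = -359358)
-u = -1*(-359358) = 359358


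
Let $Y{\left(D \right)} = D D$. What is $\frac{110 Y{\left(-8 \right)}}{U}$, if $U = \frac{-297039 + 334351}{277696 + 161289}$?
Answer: $\frac{4389850}{53} \approx 82827.0$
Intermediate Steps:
$Y{\left(D \right)} = D^{2}$
$U = \frac{37312}{438985} \approx 0.084996$
$\frac{110 Y{\left(-8 \right)}}{U} = \frac{110 \left(-8\right)^{2}}{\frac{37312}{438985}} = 110 \cdot 64 \cdot \frac{438985}{37312} = 7040 \cdot \frac{438985}{37312} = \frac{4389850}{53}$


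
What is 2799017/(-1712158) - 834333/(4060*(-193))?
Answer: -54624558589/95829483260 ≈ -0.57002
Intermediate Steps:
2799017/(-1712158) - 834333/(4060*(-193)) = 2799017*(-1/1712158) - 834333/(-783580) = -2799017/1712158 - 834333*(-1/783580) = -2799017/1712158 + 834333/783580 = -54624558589/95829483260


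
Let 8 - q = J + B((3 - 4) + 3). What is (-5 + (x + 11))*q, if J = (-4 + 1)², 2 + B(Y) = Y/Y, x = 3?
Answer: 0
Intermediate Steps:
B(Y) = -1 (B(Y) = -2 + Y/Y = -2 + 1 = -1)
J = 9 (J = (-3)² = 9)
q = 0 (q = 8 - (9 - 1) = 8 - 1*8 = 8 - 8 = 0)
(-5 + (x + 11))*q = (-5 + (3 + 11))*0 = (-5 + 14)*0 = 9*0 = 0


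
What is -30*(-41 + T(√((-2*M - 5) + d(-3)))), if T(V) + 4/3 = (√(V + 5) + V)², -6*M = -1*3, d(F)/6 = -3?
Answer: 1270 - 30*(√(5 + 2*I*√6) + 2*I*√6)² ≈ 2133.9 - 866.97*I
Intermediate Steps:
d(F) = -18 (d(F) = 6*(-3) = -18)
M = ½ (M = -(-1)*3/6 = -⅙*(-3) = ½ ≈ 0.50000)
T(V) = -4/3 + (V + √(5 + V))² (T(V) = -4/3 + (√(V + 5) + V)² = -4/3 + (√(5 + V) + V)² = -4/3 + (V + √(5 + V))²)
-30*(-41 + T(√((-2*M - 5) + d(-3)))) = -30*(-41 + (-4/3 + (√((-2*½ - 5) - 18) + √(5 + √((-2*½ - 5) - 18)))²)) = -30*(-41 + (-4/3 + (√((-1 - 5) - 18) + √(5 + √((-1 - 5) - 18)))²)) = -30*(-41 + (-4/3 + (√(-6 - 18) + √(5 + √(-6 - 18)))²)) = -30*(-41 + (-4/3 + (√(-24) + √(5 + √(-24)))²)) = -30*(-41 + (-4/3 + (2*I*√6 + √(5 + 2*I*√6))²)) = -30*(-41 + (-4/3 + (√(5 + 2*I*√6) + 2*I*√6)²)) = -30*(-127/3 + (√(5 + 2*I*√6) + 2*I*√6)²) = 1270 - 30*(√(5 + 2*I*√6) + 2*I*√6)²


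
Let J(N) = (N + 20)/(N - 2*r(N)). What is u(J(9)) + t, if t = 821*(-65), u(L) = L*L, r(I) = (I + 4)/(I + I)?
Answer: -246691639/4624 ≈ -53350.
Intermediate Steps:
r(I) = (4 + I)/(2*I) (r(I) = (4 + I)/((2*I)) = (4 + I)*(1/(2*I)) = (4 + I)/(2*I))
J(N) = (20 + N)/(N - (4 + N)/N) (J(N) = (N + 20)/(N - (4 + N)/N) = (20 + N)/(N - (4 + N)/N))
u(L) = L²
t = -53365
u(J(9)) + t = (9*(20 + 9)/(-4 + 9² - 1*9))² - 53365 = (9*29/(-4 + 81 - 9))² - 53365 = (9*29/68)² - 53365 = (9*(1/68)*29)² - 53365 = (261/68)² - 53365 = 68121/4624 - 53365 = -246691639/4624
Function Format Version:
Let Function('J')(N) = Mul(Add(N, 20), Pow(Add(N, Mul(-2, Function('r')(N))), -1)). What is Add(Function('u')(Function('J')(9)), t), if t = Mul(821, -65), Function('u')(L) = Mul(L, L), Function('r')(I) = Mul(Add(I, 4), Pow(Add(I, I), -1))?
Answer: Rational(-246691639, 4624) ≈ -53350.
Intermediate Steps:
Function('r')(I) = Mul(Rational(1, 2), Pow(I, -1), Add(4, I)) (Function('r')(I) = Mul(Add(4, I), Pow(Mul(2, I), -1)) = Mul(Add(4, I), Mul(Rational(1, 2), Pow(I, -1))) = Mul(Rational(1, 2), Pow(I, -1), Add(4, I)))
Function('J')(N) = Mul(Pow(Add(N, Mul(-1, Pow(N, -1), Add(4, N))), -1), Add(20, N)) (Function('J')(N) = Mul(Add(N, 20), Pow(Add(N, Mul(-2, Mul(Rational(1, 2), Pow(N, -1), Add(4, N)))), -1)) = Mul(Add(20, N), Pow(Add(N, Mul(-1, Pow(N, -1), Add(4, N))), -1)) = Mul(Pow(Add(N, Mul(-1, Pow(N, -1), Add(4, N))), -1), Add(20, N)))
Function('u')(L) = Pow(L, 2)
t = -53365
Add(Function('u')(Function('J')(9)), t) = Add(Pow(Mul(9, Pow(Add(-4, Pow(9, 2), Mul(-1, 9)), -1), Add(20, 9)), 2), -53365) = Add(Pow(Mul(9, Pow(Add(-4, 81, -9), -1), 29), 2), -53365) = Add(Pow(Mul(9, Pow(68, -1), 29), 2), -53365) = Add(Pow(Mul(9, Rational(1, 68), 29), 2), -53365) = Add(Pow(Rational(261, 68), 2), -53365) = Add(Rational(68121, 4624), -53365) = Rational(-246691639, 4624)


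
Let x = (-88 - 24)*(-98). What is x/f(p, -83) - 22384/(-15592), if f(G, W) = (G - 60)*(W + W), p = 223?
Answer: 27158030/26368021 ≈ 1.0300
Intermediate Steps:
x = 10976 (x = -112*(-98) = 10976)
f(G, W) = 2*W*(-60 + G) (f(G, W) = (-60 + G)*(2*W) = 2*W*(-60 + G))
x/f(p, -83) - 22384/(-15592) = 10976/((2*(-83)*(-60 + 223))) - 22384/(-15592) = 10976/((2*(-83)*163)) - 22384*(-1/15592) = 10976/(-27058) + 2798/1949 = 10976*(-1/27058) + 2798/1949 = -5488/13529 + 2798/1949 = 27158030/26368021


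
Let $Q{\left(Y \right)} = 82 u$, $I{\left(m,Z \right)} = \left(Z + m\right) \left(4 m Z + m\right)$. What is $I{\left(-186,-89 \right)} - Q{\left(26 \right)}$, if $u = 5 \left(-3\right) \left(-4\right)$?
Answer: $-18163170$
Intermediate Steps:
$u = 60$ ($u = \left(-15\right) \left(-4\right) = 60$)
$I{\left(m,Z \right)} = \left(Z + m\right) \left(m + 4 Z m\right)$ ($I{\left(m,Z \right)} = \left(Z + m\right) \left(4 Z m + m\right) = \left(Z + m\right) \left(m + 4 Z m\right)$)
$Q{\left(Y \right)} = 4920$ ($Q{\left(Y \right)} = 82 \cdot 60 = 4920$)
$I{\left(-186,-89 \right)} - Q{\left(26 \right)} = - 186 \left(-89 - 186 + 4 \left(-89\right)^{2} + 4 \left(-89\right) \left(-186\right)\right) - 4920 = - 186 \left(-89 - 186 + 4 \cdot 7921 + 66216\right) - 4920 = - 186 \left(-89 - 186 + 31684 + 66216\right) - 4920 = \left(-186\right) 97625 - 4920 = -18158250 - 4920 = -18163170$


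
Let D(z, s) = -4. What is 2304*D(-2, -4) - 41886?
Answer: -51102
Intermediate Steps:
2304*D(-2, -4) - 41886 = 2304*(-4) - 41886 = -9216 - 41886 = -51102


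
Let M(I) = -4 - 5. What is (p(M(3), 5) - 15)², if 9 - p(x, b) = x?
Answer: 9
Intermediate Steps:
M(I) = -9
p(x, b) = 9 - x
(p(M(3), 5) - 15)² = ((9 - 1*(-9)) - 15)² = ((9 + 9) - 15)² = (18 - 15)² = 3² = 9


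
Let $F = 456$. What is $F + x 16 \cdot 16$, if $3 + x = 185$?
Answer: $47048$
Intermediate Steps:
$x = 182$ ($x = -3 + 185 = 182$)
$F + x 16 \cdot 16 = 456 + 182 \cdot 16 \cdot 16 = 456 + 182 \cdot 256 = 456 + 46592 = 47048$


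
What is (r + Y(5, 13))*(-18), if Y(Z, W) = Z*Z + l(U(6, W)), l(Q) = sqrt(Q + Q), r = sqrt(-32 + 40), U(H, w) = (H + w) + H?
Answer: -450 - 126*sqrt(2) ≈ -628.19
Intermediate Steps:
U(H, w) = w + 2*H
r = 2*sqrt(2) (r = sqrt(8) = 2*sqrt(2) ≈ 2.8284)
l(Q) = sqrt(2)*sqrt(Q) (l(Q) = sqrt(2*Q) = sqrt(2)*sqrt(Q))
Y(Z, W) = Z**2 + sqrt(2)*sqrt(12 + W) (Y(Z, W) = Z*Z + sqrt(2)*sqrt(W + 2*6) = Z**2 + sqrt(2)*sqrt(W + 12) = Z**2 + sqrt(2)*sqrt(12 + W))
(r + Y(5, 13))*(-18) = (2*sqrt(2) + (5**2 + sqrt(24 + 2*13)))*(-18) = (2*sqrt(2) + (25 + sqrt(24 + 26)))*(-18) = (2*sqrt(2) + (25 + sqrt(50)))*(-18) = (2*sqrt(2) + (25 + 5*sqrt(2)))*(-18) = (25 + 7*sqrt(2))*(-18) = -450 - 126*sqrt(2)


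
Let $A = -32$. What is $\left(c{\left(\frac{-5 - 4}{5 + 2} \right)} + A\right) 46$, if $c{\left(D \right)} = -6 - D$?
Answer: $- \frac{11822}{7} \approx -1688.9$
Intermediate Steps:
$\left(c{\left(\frac{-5 - 4}{5 + 2} \right)} + A\right) 46 = \left(\left(-6 - \frac{-5 - 4}{5 + 2}\right) - 32\right) 46 = \left(\left(-6 - - \frac{9}{7}\right) - 32\right) 46 = \left(\left(-6 + \frac{9}{7}\right) - 32\right) 46 = \left(- \frac{33}{7} - 32\right) 46 = \left(- \frac{257}{7}\right) 46 = - \frac{11822}{7}$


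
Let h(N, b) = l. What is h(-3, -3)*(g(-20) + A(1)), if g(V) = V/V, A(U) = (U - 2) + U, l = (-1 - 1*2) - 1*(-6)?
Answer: 3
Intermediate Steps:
l = 3 (l = (-1 - 2) + 6 = -3 + 6 = 3)
h(N, b) = 3
A(U) = -2 + 2*U (A(U) = (-2 + U) + U = -2 + 2*U)
g(V) = 1
h(-3, -3)*(g(-20) + A(1)) = 3*(1 + (-2 + 2*1)) = 3*(1 + (-2 + 2)) = 3*(1 + 0) = 3*1 = 3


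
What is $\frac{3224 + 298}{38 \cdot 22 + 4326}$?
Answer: $\frac{1761}{2581} \approx 0.68229$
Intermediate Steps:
$\frac{3224 + 298}{38 \cdot 22 + 4326} = \frac{3522}{836 + 4326} = \frac{3522}{5162} = 3522 \cdot \frac{1}{5162} = \frac{1761}{2581}$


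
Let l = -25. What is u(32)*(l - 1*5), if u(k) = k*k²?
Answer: -983040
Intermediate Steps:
u(k) = k³
u(32)*(l - 1*5) = 32³*(-25 - 1*5) = 32768*(-25 - 5) = 32768*(-30) = -983040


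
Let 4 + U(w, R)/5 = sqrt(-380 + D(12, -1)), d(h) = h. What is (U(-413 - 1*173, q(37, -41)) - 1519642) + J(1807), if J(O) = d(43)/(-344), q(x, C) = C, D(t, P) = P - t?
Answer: -12157297/8 + 5*I*sqrt(393) ≈ -1.5197e+6 + 99.121*I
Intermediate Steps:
J(O) = -1/8 (J(O) = 43/(-344) = 43*(-1/344) = -1/8)
U(w, R) = -20 + 5*I*sqrt(393) (U(w, R) = -20 + 5*sqrt(-380 + (-1 - 1*12)) = -20 + 5*sqrt(-380 + (-1 - 12)) = -20 + 5*sqrt(-380 - 13) = -20 + 5*sqrt(-393) = -20 + 5*(I*sqrt(393)) = -20 + 5*I*sqrt(393))
(U(-413 - 1*173, q(37, -41)) - 1519642) + J(1807) = ((-20 + 5*I*sqrt(393)) - 1519642) - 1/8 = (-1519662 + 5*I*sqrt(393)) - 1/8 = -12157297/8 + 5*I*sqrt(393)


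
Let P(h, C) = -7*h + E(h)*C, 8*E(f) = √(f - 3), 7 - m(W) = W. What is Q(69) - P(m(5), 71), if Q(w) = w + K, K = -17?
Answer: 66 - 71*I/8 ≈ 66.0 - 8.875*I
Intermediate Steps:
Q(w) = -17 + w (Q(w) = w - 17 = -17 + w)
m(W) = 7 - W
E(f) = √(-3 + f)/8 (E(f) = √(f - 3)/8 = √(-3 + f)/8)
P(h, C) = -7*h + C*√(-3 + h)/8 (P(h, C) = -7*h + (√(-3 + h)/8)*C = -7*h + C*√(-3 + h)/8)
Q(69) - P(m(5), 71) = (-17 + 69) - (-7*(7 - 1*5) + (⅛)*71*√(-3 + (7 - 1*5))) = 52 - (-7*(7 - 5) + (⅛)*71*√(-3 + (7 - 5))) = 52 - (-7*2 + (⅛)*71*√(-3 + 2)) = 52 - (-14 + (⅛)*71*√(-1)) = 52 - (-14 + (⅛)*71*I) = 52 - (-14 + 71*I/8) = 52 + (14 - 71*I/8) = 66 - 71*I/8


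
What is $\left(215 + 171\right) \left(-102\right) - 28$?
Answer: $-39400$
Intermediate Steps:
$\left(215 + 171\right) \left(-102\right) - 28 = 386 \left(-102\right) - 28 = -39372 - 28 = -39400$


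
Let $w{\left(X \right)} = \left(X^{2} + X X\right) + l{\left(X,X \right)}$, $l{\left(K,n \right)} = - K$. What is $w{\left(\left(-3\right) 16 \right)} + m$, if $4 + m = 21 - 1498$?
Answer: $3175$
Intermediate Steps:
$m = -1481$ ($m = -4 + \left(21 - 1498\right) = -4 - 1477 = -1481$)
$w{\left(X \right)} = - X + 2 X^{2}$ ($w{\left(X \right)} = \left(X^{2} + X X\right) - X = \left(X^{2} + X^{2}\right) - X = 2 X^{2} - X = - X + 2 X^{2}$)
$w{\left(\left(-3\right) 16 \right)} + m = \left(-3\right) 16 \left(-1 + 2 \left(\left(-3\right) 16\right)\right) - 1481 = - 48 \left(-1 + 2 \left(-48\right)\right) - 1481 = - 48 \left(-1 - 96\right) - 1481 = \left(-48\right) \left(-97\right) - 1481 = 4656 - 1481 = 3175$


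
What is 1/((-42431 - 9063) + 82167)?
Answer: 1/30673 ≈ 3.2602e-5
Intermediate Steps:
1/((-42431 - 9063) + 82167) = 1/(-51494 + 82167) = 1/30673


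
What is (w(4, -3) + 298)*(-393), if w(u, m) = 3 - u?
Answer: -116721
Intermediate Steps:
(w(4, -3) + 298)*(-393) = ((3 - 1*4) + 298)*(-393) = ((3 - 4) + 298)*(-393) = (-1 + 298)*(-393) = 297*(-393) = -116721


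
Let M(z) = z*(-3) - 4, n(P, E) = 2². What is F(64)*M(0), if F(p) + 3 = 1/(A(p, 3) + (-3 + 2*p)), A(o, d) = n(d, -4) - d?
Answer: 754/63 ≈ 11.968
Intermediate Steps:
n(P, E) = 4
A(o, d) = 4 - d
F(p) = -3 + 1/(-2 + 2*p) (F(p) = -3 + 1/((4 - 1*3) + (-3 + 2*p)) = -3 + 1/((4 - 3) + (-3 + 2*p)) = -3 + 1/(1 + (-3 + 2*p)) = -3 + 1/(-2 + 2*p))
M(z) = -4 - 3*z (M(z) = -3*z - 4 = -4 - 3*z)
F(64)*M(0) = ((7 - 6*64)/(2*(-1 + 64)))*(-4 - 3*0) = ((½)*(7 - 384)/63)*(-4 + 0) = ((½)*(1/63)*(-377))*(-4) = -377/126*(-4) = 754/63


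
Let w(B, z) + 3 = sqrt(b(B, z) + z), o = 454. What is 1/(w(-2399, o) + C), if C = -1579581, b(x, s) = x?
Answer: -1579584/2495085615001 - I*sqrt(1945)/2495085615001 ≈ -6.3308e-7 - 1.7676e-11*I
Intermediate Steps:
w(B, z) = -3 + sqrt(B + z)
1/(w(-2399, o) + C) = 1/((-3 + sqrt(-2399 + 454)) - 1579581) = 1/((-3 + sqrt(-1945)) - 1579581) = 1/((-3 + I*sqrt(1945)) - 1579581) = 1/(-1579584 + I*sqrt(1945))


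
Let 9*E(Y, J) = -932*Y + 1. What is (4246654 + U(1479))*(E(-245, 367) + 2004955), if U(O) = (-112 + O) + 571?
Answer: 77634249706112/9 ≈ 8.6260e+12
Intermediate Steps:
E(Y, J) = 1/9 - 932*Y/9 (E(Y, J) = (-932*Y + 1)/9 = (1 - 932*Y)/9 = 1/9 - 932*Y/9)
U(O) = 459 + O
(4246654 + U(1479))*(E(-245, 367) + 2004955) = (4246654 + (459 + 1479))*((1/9 - 932/9*(-245)) + 2004955) = (4246654 + 1938)*((1/9 + 228340/9) + 2004955) = 4248592*(228341/9 + 2004955) = 4248592*(18272936/9) = 77634249706112/9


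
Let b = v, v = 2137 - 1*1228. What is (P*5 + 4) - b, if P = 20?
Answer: -805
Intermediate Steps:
v = 909 (v = 2137 - 1228 = 909)
b = 909
(P*5 + 4) - b = (20*5 + 4) - 1*909 = (100 + 4) - 909 = 104 - 909 = -805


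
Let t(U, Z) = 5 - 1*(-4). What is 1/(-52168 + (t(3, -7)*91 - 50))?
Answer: -1/51399 ≈ -1.9456e-5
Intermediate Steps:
t(U, Z) = 9 (t(U, Z) = 5 + 4 = 9)
1/(-52168 + (t(3, -7)*91 - 50)) = 1/(-52168 + (9*91 - 50)) = 1/(-52168 + (819 - 50)) = 1/(-52168 + 769) = 1/(-51399) = -1/51399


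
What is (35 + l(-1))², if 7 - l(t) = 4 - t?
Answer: 1369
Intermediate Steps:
l(t) = 3 + t (l(t) = 7 - (4 - t) = 7 + (-4 + t) = 3 + t)
(35 + l(-1))² = (35 + (3 - 1))² = (35 + 2)² = 37² = 1369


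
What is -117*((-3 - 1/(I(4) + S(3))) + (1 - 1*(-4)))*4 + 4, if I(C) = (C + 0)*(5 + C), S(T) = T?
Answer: -920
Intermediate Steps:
I(C) = C*(5 + C)
-117*((-3 - 1/(I(4) + S(3))) + (1 - 1*(-4)))*4 + 4 = -117*((-3 - 1/(4*(5 + 4) + 3)) + (1 - 1*(-4)))*4 + 4 = -117*((-3 - 1/(4*9 + 3)) + (1 + 4))*4 + 4 = -117*((-3 - 1/(36 + 3)) + 5)*4 + 4 = -117*((-3 - 1/39) + 5)*4 + 4 = -117*(-118/39 + 5)*4 + 4 = -231*4 + 4 = -117*308/39 + 4 = -924 + 4 = -920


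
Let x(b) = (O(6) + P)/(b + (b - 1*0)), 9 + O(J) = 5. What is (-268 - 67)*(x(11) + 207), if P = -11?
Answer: -1520565/22 ≈ -69117.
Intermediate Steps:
O(J) = -4 (O(J) = -9 + 5 = -4)
x(b) = -15/(2*b) (x(b) = (-4 - 11)/(b + (b - 1*0)) = -15/(b + (b + 0)) = -15/(b + b) = -15*1/(2*b) = -15/(2*b))
(-268 - 67)*(x(11) + 207) = (-268 - 67)*(-15/2/11 + 207) = -335*(-15/2*1/11 + 207) = -335*(-15/22 + 207) = -335*4539/22 = -1520565/22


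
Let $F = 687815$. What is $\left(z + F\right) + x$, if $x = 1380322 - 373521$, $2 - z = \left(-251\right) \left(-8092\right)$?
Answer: $-336474$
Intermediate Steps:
$z = -2031090$ ($z = 2 - \left(-251\right) \left(-8092\right) = 2 - 2031092 = -2031090$)
$x = 1006801$
$\left(z + F\right) + x = \left(-2031090 + 687815\right) + 1006801 = -1343275 + 1006801 = -336474$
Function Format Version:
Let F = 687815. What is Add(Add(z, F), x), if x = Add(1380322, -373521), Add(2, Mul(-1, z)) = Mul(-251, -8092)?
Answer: -336474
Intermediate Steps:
z = -2031090 (z = Add(2, Mul(-1, Mul(-251, -8092))) = Add(2, Mul(-1, 2031092)) = Add(2, -2031092) = -2031090)
x = 1006801
Add(Add(z, F), x) = Add(Add(-2031090, 687815), 1006801) = Add(-1343275, 1006801) = -336474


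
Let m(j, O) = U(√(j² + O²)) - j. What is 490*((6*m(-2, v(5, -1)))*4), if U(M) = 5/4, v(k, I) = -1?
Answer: 38220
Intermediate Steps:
U(M) = 5/4 (U(M) = 5*(¼) = 5/4)
m(j, O) = 5/4 - j
490*((6*m(-2, v(5, -1)))*4) = 490*((6*(5/4 - 1*(-2)))*4) = 490*((6*(5/4 + 2))*4) = 490*((6*(13/4))*4) = 490*((39/2)*4) = 490*78 = 38220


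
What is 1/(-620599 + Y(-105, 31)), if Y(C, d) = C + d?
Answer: -1/620673 ≈ -1.6112e-6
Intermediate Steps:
1/(-620599 + Y(-105, 31)) = 1/(-620599 + (-105 + 31)) = 1/(-620599 - 74) = 1/(-620673) = -1/620673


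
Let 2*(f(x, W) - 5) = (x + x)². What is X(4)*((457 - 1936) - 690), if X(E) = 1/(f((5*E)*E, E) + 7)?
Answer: -2169/12812 ≈ -0.16929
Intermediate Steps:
f(x, W) = 5 + 2*x² (f(x, W) = 5 + (x + x)²/2 = 5 + (2*x)²/2 = 5 + (4*x²)/2 = 5 + 2*x²)
X(E) = 1/(12 + 50*E⁴) (X(E) = 1/((5 + 2*((5*E)*E)²) + 7) = 1/((5 + 2*(5*E²)²) + 7) = 1/((5 + 2*(25*E⁴)) + 7) = 1/((5 + 50*E⁴) + 7) = 1/(12 + 50*E⁴))
X(4)*((457 - 1936) - 690) = (1/(2*(6 + 25*4⁴)))*((457 - 1936) - 690) = (1/(2*(6 + 25*256)))*(-1479 - 690) = (1/(2*(6 + 6400)))*(-2169) = ((½)/6406)*(-2169) = ((½)*(1/6406))*(-2169) = (1/12812)*(-2169) = -2169/12812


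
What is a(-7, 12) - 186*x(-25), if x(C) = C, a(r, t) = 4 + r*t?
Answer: 4570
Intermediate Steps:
a(-7, 12) - 186*x(-25) = (4 - 7*12) - 186*(-25) = (4 - 84) + 4650 = -80 + 4650 = 4570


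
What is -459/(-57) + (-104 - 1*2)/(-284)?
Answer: 22733/2698 ≈ 8.4259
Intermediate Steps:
-459/(-57) + (-104 - 1*2)/(-284) = -459*(-1/57) + (-104 - 2)*(-1/284) = 153/19 - 106*(-1/284) = 153/19 + 53/142 = 22733/2698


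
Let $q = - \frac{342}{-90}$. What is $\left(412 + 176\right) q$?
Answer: $\frac{11172}{5} \approx 2234.4$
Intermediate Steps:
$q = \frac{19}{5}$ ($q = \left(-342\right) \left(- \frac{1}{90}\right) = \frac{19}{5} \approx 3.8$)
$\left(412 + 176\right) q = \left(412 + 176\right) \frac{19}{5} = 588 \cdot \frac{19}{5} = \frac{11172}{5}$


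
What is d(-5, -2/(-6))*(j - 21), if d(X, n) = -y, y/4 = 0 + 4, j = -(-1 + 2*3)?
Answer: 416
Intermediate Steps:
j = -5 (j = -(-1 + 6) = -1*5 = -5)
y = 16 (y = 4*(0 + 4) = 4*4 = 16)
d(X, n) = -16 (d(X, n) = -1*16 = -16)
d(-5, -2/(-6))*(j - 21) = -16*(-5 - 21) = -16*(-26) = 416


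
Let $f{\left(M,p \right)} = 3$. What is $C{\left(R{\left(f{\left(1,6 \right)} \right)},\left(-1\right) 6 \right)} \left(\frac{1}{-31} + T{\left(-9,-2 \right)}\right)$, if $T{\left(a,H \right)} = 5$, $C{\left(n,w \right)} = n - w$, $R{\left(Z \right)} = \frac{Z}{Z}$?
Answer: $\frac{1078}{31} \approx 34.774$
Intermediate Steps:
$R{\left(Z \right)} = 1$
$C{\left(R{\left(f{\left(1,6 \right)} \right)},\left(-1\right) 6 \right)} \left(\frac{1}{-31} + T{\left(-9,-2 \right)}\right) = \left(1 - \left(-1\right) 6\right) \left(\frac{1}{-31} + 5\right) = \left(1 - -6\right) \left(- \frac{1}{31} + 5\right) = \left(1 + 6\right) \frac{154}{31} = 7 \cdot \frac{154}{31} = \frac{1078}{31}$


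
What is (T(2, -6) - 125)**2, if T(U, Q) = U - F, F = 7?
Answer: 16900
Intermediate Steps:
T(U, Q) = -7 + U (T(U, Q) = U - 1*7 = U - 7 = -7 + U)
(T(2, -6) - 125)**2 = ((-7 + 2) - 125)**2 = (-5 - 125)**2 = (-130)**2 = 16900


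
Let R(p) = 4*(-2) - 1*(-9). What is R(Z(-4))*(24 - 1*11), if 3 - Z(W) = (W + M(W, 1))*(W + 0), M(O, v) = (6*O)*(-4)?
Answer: 13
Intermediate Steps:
M(O, v) = -24*O
Z(W) = 3 + 23*W² (Z(W) = 3 - (W - 24*W)*(W + 0) = 3 - (-23*W)*W = 3 - (-23)*W² = 3 + 23*W²)
R(p) = 1 (R(p) = -8 + 9 = 1)
R(Z(-4))*(24 - 1*11) = 1*(24 - 1*11) = 1*(24 - 11) = 1*13 = 13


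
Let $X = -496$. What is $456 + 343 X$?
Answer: $-169672$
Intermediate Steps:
$456 + 343 X = 456 + 343 \left(-496\right) = 456 - 170128 = -169672$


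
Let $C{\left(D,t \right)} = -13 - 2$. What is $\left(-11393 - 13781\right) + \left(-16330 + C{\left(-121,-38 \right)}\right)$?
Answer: $-41519$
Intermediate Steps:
$C{\left(D,t \right)} = -15$ ($C{\left(D,t \right)} = -13 - 2 = -15$)
$\left(-11393 - 13781\right) + \left(-16330 + C{\left(-121,-38 \right)}\right) = \left(-11393 - 13781\right) - 16345 = -25174 - 16345 = -41519$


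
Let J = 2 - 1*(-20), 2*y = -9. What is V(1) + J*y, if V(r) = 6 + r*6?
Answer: -87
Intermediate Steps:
y = -9/2 (y = (½)*(-9) = -9/2 ≈ -4.5000)
V(r) = 6 + 6*r
J = 22 (J = 2 + 20 = 22)
V(1) + J*y = (6 + 6*1) + 22*(-9/2) = (6 + 6) - 99 = 12 - 99 = -87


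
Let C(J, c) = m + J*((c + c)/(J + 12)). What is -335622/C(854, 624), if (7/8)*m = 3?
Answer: -169545047/623444 ≈ -271.95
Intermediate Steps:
m = 24/7 (m = (8/7)*3 = 24/7 ≈ 3.4286)
C(J, c) = 24/7 + 2*J*c/(12 + J) (C(J, c) = 24/7 + J*((c + c)/(J + 12)) = 24/7 + J*((2*c)/(12 + J)) = 24/7 + J*(2*c/(12 + J)) = 24/7 + 2*J*c/(12 + J))
-335622/C(854, 624) = -335622*7*(12 + 854)/(2*(144 + 12*854 + 7*854*624)) = -335622*3031/(144 + 10248 + 3730272) = -335622/((2/7)*(1/866)*3740664) = -335622/3740664/3031 = -335622*3031/3740664 = -169545047/623444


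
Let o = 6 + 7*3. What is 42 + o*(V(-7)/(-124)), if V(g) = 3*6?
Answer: 2361/62 ≈ 38.081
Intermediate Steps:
V(g) = 18
o = 27 (o = 6 + 21 = 27)
42 + o*(V(-7)/(-124)) = 42 + 27*(18/(-124)) = 42 + 27*(18*(-1/124)) = 42 + 27*(-9/62) = 42 - 243/62 = 2361/62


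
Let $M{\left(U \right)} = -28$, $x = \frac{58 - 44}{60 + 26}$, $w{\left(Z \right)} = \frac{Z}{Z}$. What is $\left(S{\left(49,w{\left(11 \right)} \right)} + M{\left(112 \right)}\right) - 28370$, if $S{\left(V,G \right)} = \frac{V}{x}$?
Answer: $-28097$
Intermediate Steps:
$w{\left(Z \right)} = 1$
$x = \frac{7}{43}$ ($x = \frac{14}{86} = 14 \cdot \frac{1}{86} = \frac{7}{43} \approx 0.16279$)
$S{\left(V,G \right)} = \frac{43 V}{7}$ ($S{\left(V,G \right)} = \frac{V}{\frac{7}{43}} = V \frac{43}{7} = \frac{43 V}{7}$)
$\left(S{\left(49,w{\left(11 \right)} \right)} + M{\left(112 \right)}\right) - 28370 = \left(\frac{43}{7} \cdot 49 - 28\right) - 28370 = \left(301 - 28\right) - 28370 = 273 - 28370 = -28097$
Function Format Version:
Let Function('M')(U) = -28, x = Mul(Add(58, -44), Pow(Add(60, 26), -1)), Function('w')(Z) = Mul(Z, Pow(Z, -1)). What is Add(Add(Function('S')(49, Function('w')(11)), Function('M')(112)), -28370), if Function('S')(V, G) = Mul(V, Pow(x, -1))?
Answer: -28097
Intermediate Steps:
Function('w')(Z) = 1
x = Rational(7, 43) (x = Mul(14, Pow(86, -1)) = Mul(14, Rational(1, 86)) = Rational(7, 43) ≈ 0.16279)
Function('S')(V, G) = Mul(Rational(43, 7), V) (Function('S')(V, G) = Mul(V, Pow(Rational(7, 43), -1)) = Mul(V, Rational(43, 7)) = Mul(Rational(43, 7), V))
Add(Add(Function('S')(49, Function('w')(11)), Function('M')(112)), -28370) = Add(Add(Mul(Rational(43, 7), 49), -28), -28370) = Add(Add(301, -28), -28370) = Add(273, -28370) = -28097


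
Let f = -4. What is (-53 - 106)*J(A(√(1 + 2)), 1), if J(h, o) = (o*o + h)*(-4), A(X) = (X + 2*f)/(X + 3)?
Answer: -2226 + 1166*√3 ≈ -206.43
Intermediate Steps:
A(X) = (-8 + X)/(3 + X) (A(X) = (X + 2*(-4))/(X + 3) = (X - 8)/(3 + X) = (-8 + X)/(3 + X))
J(h, o) = -4*h - 4*o² (J(h, o) = (o² + h)*(-4) = (h + o²)*(-4) = -4*h - 4*o²)
(-53 - 106)*J(A(√(1 + 2)), 1) = (-53 - 106)*(-4*(-8 + √(1 + 2))/(3 + √(1 + 2)) - 4*1²) = -159*(-4*(-8 + √3)/(3 + √3) - 4*1) = -159*(-4*(-8 + √3)/(3 + √3) - 4) = -159*(-4 - 4*(-8 + √3)/(3 + √3)) = 636 + 636*(-8 + √3)/(3 + √3)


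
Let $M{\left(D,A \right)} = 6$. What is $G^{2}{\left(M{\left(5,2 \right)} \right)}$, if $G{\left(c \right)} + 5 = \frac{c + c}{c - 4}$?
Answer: $1$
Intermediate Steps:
$G{\left(c \right)} = -5 + \frac{2 c}{-4 + c}$ ($G{\left(c \right)} = -5 + \frac{c + c}{c - 4} = -5 + \frac{2 c}{c - 4} = -5 + \frac{2 c}{-4 + c}$)
$G^{2}{\left(M{\left(5,2 \right)} \right)} = \left(\frac{20 - 18}{-4 + 6}\right)^{2} = \left(\frac{20 - 18}{2}\right)^{2} = \left(\frac{1}{2} \cdot 2\right)^{2} = 1^{2} = 1$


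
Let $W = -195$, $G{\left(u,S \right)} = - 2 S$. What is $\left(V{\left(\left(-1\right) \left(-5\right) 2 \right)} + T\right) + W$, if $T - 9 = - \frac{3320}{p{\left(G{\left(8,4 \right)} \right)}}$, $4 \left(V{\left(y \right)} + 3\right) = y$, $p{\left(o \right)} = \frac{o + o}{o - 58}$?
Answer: $- \frac{27763}{2} \approx -13882.0$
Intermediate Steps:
$p{\left(o \right)} = \frac{2 o}{-58 + o}$
$V{\left(y \right)} = -3 + \frac{y}{4}$
$T = -13686$ ($T = 9 - \frac{3320}{2 \left(\left(-2\right) 4\right) \frac{1}{-58 - 8}} = 9 - \frac{3320}{2 \left(-8\right) \frac{1}{-58 - 8}} = 9 - \frac{3320}{2 \left(-8\right) \frac{1}{-66}} = 9 - \frac{3320}{2 \left(-8\right) \left(- \frac{1}{66}\right)} = 9 - \frac{3320}{\frac{8}{33}} = 9 - 13695 = -13686$)
$\left(V{\left(\left(-1\right) \left(-5\right) 2 \right)} + T\right) + W = \left(\left(-3 + \frac{\left(-1\right) \left(-5\right) 2}{4}\right) - 13686\right) - 195 = \left(\left(-3 + \frac{5 \cdot 2}{4}\right) - 13686\right) - 195 = \left(\left(-3 + \frac{1}{4} \cdot 10\right) - 13686\right) - 195 = \left(\left(-3 + \frac{5}{2}\right) - 13686\right) - 195 = \left(- \frac{1}{2} - 13686\right) - 195 = - \frac{27373}{2} - 195 = - \frac{27763}{2}$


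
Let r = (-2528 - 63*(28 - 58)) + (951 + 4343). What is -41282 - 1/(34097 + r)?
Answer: -1599801347/38753 ≈ -41282.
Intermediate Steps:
r = 4656 (r = (-2528 - 63*(-30)) + 5294 = (-2528 + 1890) + 5294 = -638 + 5294 = 4656)
-41282 - 1/(34097 + r) = -41282 - 1/(34097 + 4656) = -41282 - 1/38753 = -1599801347/38753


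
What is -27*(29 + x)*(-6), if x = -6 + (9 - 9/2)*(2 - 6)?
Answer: 810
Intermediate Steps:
x = -24 (x = -6 + (9 - 9*½)*(-4) = -6 + (9 - 9/2)*(-4) = -6 + (9/2)*(-4) = -6 - 18 = -24)
-27*(29 + x)*(-6) = -27*(29 - 24)*(-6) = -135*(-6) = -27*(-30) = 810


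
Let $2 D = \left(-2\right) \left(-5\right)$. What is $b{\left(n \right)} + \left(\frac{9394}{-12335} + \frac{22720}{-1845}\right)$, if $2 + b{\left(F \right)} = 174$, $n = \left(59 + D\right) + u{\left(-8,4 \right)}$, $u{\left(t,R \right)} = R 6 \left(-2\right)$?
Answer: $\frac{723361154}{4551615} \approx 158.92$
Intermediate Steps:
$u{\left(t,R \right)} = - 12 R$ ($u{\left(t,R \right)} = 6 R \left(-2\right) = - 12 R$)
$D = 5$ ($D = \frac{\left(-2\right) \left(-5\right)}{2} = \frac{1}{2} \cdot 10 = 5$)
$n = 16$ ($n = \left(59 + 5\right) - 48 = 64 - 48 = 16$)
$b{\left(F \right)} = 172$ ($b{\left(F \right)} = -2 + 174 = 172$)
$b{\left(n \right)} + \left(\frac{9394}{-12335} + \frac{22720}{-1845}\right) = 172 + \left(\frac{9394}{-12335} + \frac{22720}{-1845}\right) = 172 + \left(9394 \left(- \frac{1}{12335}\right) + 22720 \left(- \frac{1}{1845}\right)\right) = 172 - \frac{59516626}{4551615} = \frac{723361154}{4551615}$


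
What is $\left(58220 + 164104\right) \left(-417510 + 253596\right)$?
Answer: $-36442016136$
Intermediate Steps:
$\left(58220 + 164104\right) \left(-417510 + 253596\right) = 222324 \left(-163914\right) = -36442016136$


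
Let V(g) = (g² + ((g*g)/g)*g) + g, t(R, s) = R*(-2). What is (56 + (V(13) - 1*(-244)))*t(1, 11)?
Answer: -1302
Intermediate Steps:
t(R, s) = -2*R
V(g) = g + 2*g² (V(g) = (g² + (g²/g)*g) + g = (g² + g*g) + g = (g² + g²) + g = 2*g² + g = g + 2*g²)
(56 + (V(13) - 1*(-244)))*t(1, 11) = (56 + (13*(1 + 2*13) - 1*(-244)))*(-2*1) = (56 + (13*(1 + 26) + 244))*(-2) = (56 + (13*27 + 244))*(-2) = (56 + (351 + 244))*(-2) = (56 + 595)*(-2) = 651*(-2) = -1302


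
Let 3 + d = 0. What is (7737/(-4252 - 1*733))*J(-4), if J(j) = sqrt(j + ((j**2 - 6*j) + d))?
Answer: -7737*sqrt(33)/4985 ≈ -8.9159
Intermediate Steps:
d = -3 (d = -3 + 0 = -3)
J(j) = sqrt(-3 + j**2 - 5*j) (J(j) = sqrt(j + ((j**2 - 6*j) - 3)) = sqrt(j + (-3 + j**2 - 6*j)) = sqrt(-3 + j**2 - 5*j))
(7737/(-4252 - 1*733))*J(-4) = (7737/(-4252 - 1*733))*sqrt(-3 + (-4)**2 - 5*(-4)) = (7737/(-4252 - 733))*sqrt(-3 + 16 + 20) = (7737/(-4985))*sqrt(33) = (7737*(-1/4985))*sqrt(33) = -7737*sqrt(33)/4985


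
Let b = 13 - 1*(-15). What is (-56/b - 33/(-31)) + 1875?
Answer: 58096/31 ≈ 1874.1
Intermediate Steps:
b = 28 (b = 13 + 15 = 28)
(-56/b - 33/(-31)) + 1875 = (-56/28 - 33/(-31)) + 1875 = (-56/28 - 33*(-1/31)) + 1875 = (-4*½ + 33/31) + 1875 = (-2 + 33/31) + 1875 = -29/31 + 1875 = 58096/31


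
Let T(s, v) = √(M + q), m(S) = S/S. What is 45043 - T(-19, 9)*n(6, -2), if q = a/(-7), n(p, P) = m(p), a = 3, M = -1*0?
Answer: 45043 - I*√21/7 ≈ 45043.0 - 0.65465*I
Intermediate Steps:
M = 0
m(S) = 1
n(p, P) = 1
q = -3/7 (q = 3/(-7) = 3*(-⅐) = -3/7 ≈ -0.42857)
T(s, v) = I*√21/7 (T(s, v) = √(0 - 3/7) = √(-3/7) = I*√21/7)
45043 - T(-19, 9)*n(6, -2) = 45043 - I*√21/7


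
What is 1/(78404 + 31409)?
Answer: 1/109813 ≈ 9.1064e-6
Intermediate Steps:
1/(78404 + 31409) = 1/109813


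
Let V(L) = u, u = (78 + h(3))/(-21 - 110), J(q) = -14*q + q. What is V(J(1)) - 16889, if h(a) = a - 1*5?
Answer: -2212535/131 ≈ -16890.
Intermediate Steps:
h(a) = -5 + a (h(a) = a - 5 = -5 + a)
J(q) = -13*q
u = -76/131 (u = (78 + (-5 + 3))/(-21 - 110) = (78 - 2)/(-131) = 76*(-1/131) = -76/131 ≈ -0.58015)
V(L) = -76/131
V(J(1)) - 16889 = -76/131 - 16889 = -2212535/131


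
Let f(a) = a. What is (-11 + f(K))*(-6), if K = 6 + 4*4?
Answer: -66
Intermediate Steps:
K = 22 (K = 6 + 16 = 22)
(-11 + f(K))*(-6) = (-11 + 22)*(-6) = 11*(-6) = -66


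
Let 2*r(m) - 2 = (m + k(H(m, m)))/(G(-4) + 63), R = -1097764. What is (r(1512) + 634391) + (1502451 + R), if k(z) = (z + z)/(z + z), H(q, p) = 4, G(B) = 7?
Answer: 145472573/140 ≈ 1.0391e+6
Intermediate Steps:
k(z) = 1 (k(z) = (2*z)/((2*z)) = (2*z)*(1/(2*z)) = 1)
r(m) = 141/140 + m/140 (r(m) = 1 + ((m + 1)/(7 + 63))/2 = 1 + ((1 + m)/70)/2 = 1 + ((1 + m)*(1/70))/2 = 1 + (1/70 + m/70)/2 = 1 + (1/140 + m/140) = 141/140 + m/140)
(r(1512) + 634391) + (1502451 + R) = ((141/140 + (1/140)*1512) + 634391) + (1502451 - 1097764) = ((141/140 + 54/5) + 634391) + 404687 = (1653/140 + 634391) + 404687 = 88816393/140 + 404687 = 145472573/140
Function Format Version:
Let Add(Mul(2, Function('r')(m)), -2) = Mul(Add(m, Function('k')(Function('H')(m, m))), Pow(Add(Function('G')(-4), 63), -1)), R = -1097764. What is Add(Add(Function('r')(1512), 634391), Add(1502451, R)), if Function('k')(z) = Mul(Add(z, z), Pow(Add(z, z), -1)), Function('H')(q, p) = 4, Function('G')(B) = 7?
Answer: Rational(145472573, 140) ≈ 1.0391e+6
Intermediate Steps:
Function('k')(z) = 1 (Function('k')(z) = Mul(Mul(2, z), Pow(Mul(2, z), -1)) = Mul(Mul(2, z), Mul(Rational(1, 2), Pow(z, -1))) = 1)
Function('r')(m) = Add(Rational(141, 140), Mul(Rational(1, 140), m)) (Function('r')(m) = Add(1, Mul(Rational(1, 2), Mul(Add(m, 1), Pow(Add(7, 63), -1)))) = Add(1, Mul(Rational(1, 2), Mul(Add(1, m), Pow(70, -1)))) = Add(1, Mul(Rational(1, 2), Mul(Add(1, m), Rational(1, 70)))) = Add(1, Mul(Rational(1, 2), Add(Rational(1, 70), Mul(Rational(1, 70), m)))) = Add(1, Add(Rational(1, 140), Mul(Rational(1, 140), m))) = Add(Rational(141, 140), Mul(Rational(1, 140), m)))
Add(Add(Function('r')(1512), 634391), Add(1502451, R)) = Add(Add(Add(Rational(141, 140), Mul(Rational(1, 140), 1512)), 634391), Add(1502451, -1097764)) = Add(Add(Add(Rational(141, 140), Rational(54, 5)), 634391), 404687) = Add(Add(Rational(1653, 140), 634391), 404687) = Add(Rational(88816393, 140), 404687) = Rational(145472573, 140)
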